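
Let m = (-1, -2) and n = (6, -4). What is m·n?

2

m · n = (-1)·6 + (-2)·(-4) = -6 + 8 = 2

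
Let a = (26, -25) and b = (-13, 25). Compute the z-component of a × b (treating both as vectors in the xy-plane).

325

26·25 - (-25)·(-13) = 650 - 325 = 325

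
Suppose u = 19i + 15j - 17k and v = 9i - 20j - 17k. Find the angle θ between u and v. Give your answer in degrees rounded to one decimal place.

u · v = 19·9 + 15·(-20) + (-17)·(-17) = 171 - 300 + 289 = 160
|u|² = 361 + 225 + 289 = 875,  |u| = √875 ≈ 29.580399
|v|² = 81 + 400 + 289 = 770,  |v| = √770 ≈ 27.748874
cos θ = 160 / (29.580399 · 27.748874) ≈ 0.19493
θ = arccos(0.19493) ≈ 78.8°

78.8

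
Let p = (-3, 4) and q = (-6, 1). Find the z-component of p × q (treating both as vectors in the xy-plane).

21

(-3)·1 - 4·(-6) = -3 - (-24) = 21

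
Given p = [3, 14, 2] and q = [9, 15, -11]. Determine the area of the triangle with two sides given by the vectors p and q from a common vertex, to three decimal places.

i: 14·(-11) - 2·15 = -154 - 30 = -184
j: 2·9 - 3·(-11) = 18 - (-33) = 51
k: 3·15 - 14·9 = 45 - 126 = -81
p × q = (-184, 51, -81)
|p × q| = √((-184)² + 51² + (-81)²) = √43018 ≈ 207.4078
area = ½ · 207.4078 ≈ 103.704

103.704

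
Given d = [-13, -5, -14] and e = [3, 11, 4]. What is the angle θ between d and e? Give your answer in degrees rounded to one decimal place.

d · e = (-13)·3 + (-5)·11 + (-14)·4 = -39 - 55 - 56 = -150
|d|² = 169 + 25 + 196 = 390,  |d| = √390 ≈ 19.748418
|e|² = 9 + 121 + 16 = 146,  |e| = √146 ≈ 12.083046
cos θ = -150 / (19.748418 · 12.083046) ≈ -0.62861
θ = arccos(-0.62861) ≈ 128.9°

128.9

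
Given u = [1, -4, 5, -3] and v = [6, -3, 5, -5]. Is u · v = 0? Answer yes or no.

u · v = 1·6 + (-4)·(-3) + 5·5 + (-3)·(-5) = 6 + 12 + 25 + 15 = 58
Nonzero, so the vectors are not orthogonal.

no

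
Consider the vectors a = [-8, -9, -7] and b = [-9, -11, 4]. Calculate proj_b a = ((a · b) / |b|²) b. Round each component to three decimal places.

a · b = (-8)·(-9) + (-9)·(-11) + (-7)·4 = 72 + 99 - 28 = 143
|b|² = 81 + 121 + 16 = 218
proj_b a = (143/218) · (-9, -11, 4) ≈ (-5.904, -7.216, 2.624)

(-5.904, -7.216, 2.624)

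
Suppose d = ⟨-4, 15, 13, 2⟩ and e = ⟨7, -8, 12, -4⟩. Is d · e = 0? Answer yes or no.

yes

d · e = (-4)·7 + 15·(-8) + 13·12 + 2·(-4) = -28 - 120 + 156 - 8 = 0
Zero, so the vectors are orthogonal.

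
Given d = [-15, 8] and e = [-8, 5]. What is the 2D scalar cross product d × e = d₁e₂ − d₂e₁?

(-15)·5 - 8·(-8) = -75 - (-64) = -11

-11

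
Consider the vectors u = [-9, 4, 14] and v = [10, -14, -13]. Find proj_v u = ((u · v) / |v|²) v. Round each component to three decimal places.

u · v = (-9)·10 + 4·(-14) + 14·(-13) = -90 - 56 - 182 = -328
|v|² = 100 + 196 + 169 = 465
proj_v u = (-328/465) · (10, -14, -13) ≈ (-7.054, 9.875, 9.170)

(-7.054, 9.875, 9.170)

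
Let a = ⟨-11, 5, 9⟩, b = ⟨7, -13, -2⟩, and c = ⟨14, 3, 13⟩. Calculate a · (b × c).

3025

b × c:
i: (-13)·13 - (-2)·3 = -169 - (-6) = -163
j: (-2)·14 - 7·13 = -28 - 91 = -119
k: 7·3 - (-13)·14 = 21 - (-182) = 203
b × c = (-163, -119, 203)
a · (b × c) = (-11)·(-163) + 5·(-119) + 9·203 = 1793 - 595 + 1827 = 3025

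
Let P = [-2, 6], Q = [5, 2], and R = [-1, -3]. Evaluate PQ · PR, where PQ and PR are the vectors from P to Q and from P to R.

PQ = Q − P = (7, -4)
PR = R − P = (1, -9)
PQ · PR = 7·1 + (-4)·(-9) = 7 + 36 = 43

43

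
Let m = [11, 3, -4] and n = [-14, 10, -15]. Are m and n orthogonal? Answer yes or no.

m · n = 11·(-14) + 3·10 + (-4)·(-15) = -154 + 30 + 60 = -64
Nonzero, so the vectors are not orthogonal.

no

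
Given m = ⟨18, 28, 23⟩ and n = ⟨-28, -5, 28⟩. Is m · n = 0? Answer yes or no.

m · n = 18·(-28) + 28·(-5) + 23·28 = -504 - 140 + 644 = 0
Zero, so the vectors are orthogonal.

yes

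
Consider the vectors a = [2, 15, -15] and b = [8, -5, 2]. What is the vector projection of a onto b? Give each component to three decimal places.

(-7.656, 4.785, -1.914)

a · b = 2·8 + 15·(-5) + (-15)·2 = 16 - 75 - 30 = -89
|b|² = 64 + 25 + 4 = 93
proj_b a = (-89/93) · (8, -5, 2) ≈ (-7.656, 4.785, -1.914)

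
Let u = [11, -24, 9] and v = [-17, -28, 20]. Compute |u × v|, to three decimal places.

838.909

i: (-24)·20 - 9·(-28) = -480 - (-252) = -228
j: 9·(-17) - 11·20 = -153 - 220 = -373
k: 11·(-28) - (-24)·(-17) = -308 - 408 = -716
u × v = (-228, -373, -716)
|u × v| = √((-228)² + (-373)² + (-716)²) = √703769 ≈ 838.9094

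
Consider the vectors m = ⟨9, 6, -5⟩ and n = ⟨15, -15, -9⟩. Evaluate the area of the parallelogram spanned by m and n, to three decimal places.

i: 6·(-9) - (-5)·(-15) = -54 - 75 = -129
j: (-5)·15 - 9·(-9) = -75 - (-81) = 6
k: 9·(-15) - 6·15 = -135 - 90 = -225
m × n = (-129, 6, -225)
|m × n| = √((-129)² + 6² + (-225)²) = √67302 ≈ 259.4263

259.426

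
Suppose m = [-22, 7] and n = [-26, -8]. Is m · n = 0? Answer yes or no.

no

m · n = (-22)·(-26) + 7·(-8) = 572 - 56 = 516
Nonzero, so the vectors are not orthogonal.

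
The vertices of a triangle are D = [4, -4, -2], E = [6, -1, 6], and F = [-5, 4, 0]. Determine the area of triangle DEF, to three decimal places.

DE = (2, 3, 8),  DF = (-9, 8, 2)
i: 3·2 - 8·8 = 6 - 64 = -58
j: 8·(-9) - 2·2 = -72 - 4 = -76
k: 2·8 - 3·(-9) = 16 - (-27) = 43
DE × DF = (-58, -76, 43)
|DE × DF| = √10989 ≈ 104.8284
area = ½ · 104.8284 ≈ 52.414

52.414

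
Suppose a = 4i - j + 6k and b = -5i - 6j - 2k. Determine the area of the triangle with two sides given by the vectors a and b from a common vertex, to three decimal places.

26.311

i: (-1)·(-2) - 6·(-6) = 2 - (-36) = 38
j: 6·(-5) - 4·(-2) = -30 - (-8) = -22
k: 4·(-6) - (-1)·(-5) = -24 - 5 = -29
a × b = (38, -22, -29)
|a × b| = √(38² + (-22)² + (-29)²) = √2769 ≈ 52.6213
area = ½ · 52.6213 ≈ 26.311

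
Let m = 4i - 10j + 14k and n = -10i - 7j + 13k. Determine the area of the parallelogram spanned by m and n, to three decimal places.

i: (-10)·13 - 14·(-7) = -130 - (-98) = -32
j: 14·(-10) - 4·13 = -140 - 52 = -192
k: 4·(-7) - (-10)·(-10) = -28 - 100 = -128
m × n = (-32, -192, -128)
|m × n| = √((-32)² + (-192)² + (-128)²) = √54272 ≈ 232.9635

232.964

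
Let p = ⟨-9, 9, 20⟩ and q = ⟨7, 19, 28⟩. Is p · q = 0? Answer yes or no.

no

p · q = (-9)·7 + 9·19 + 20·28 = -63 + 171 + 560 = 668
Nonzero, so the vectors are not orthogonal.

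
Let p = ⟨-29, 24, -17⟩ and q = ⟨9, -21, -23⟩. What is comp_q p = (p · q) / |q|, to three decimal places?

-11.536

p · q = (-29)·9 + 24·(-21) + (-17)·(-23) = -261 - 504 + 391 = -374
|q| = √(81 + 441 + 529) = √1051 ≈ 32.4191
comp_q p = -374 / √1051 ≈ -11.536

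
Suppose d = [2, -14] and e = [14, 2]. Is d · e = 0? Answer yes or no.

yes

d · e = 2·14 + (-14)·2 = 28 - 28 = 0
Zero, so the vectors are orthogonal.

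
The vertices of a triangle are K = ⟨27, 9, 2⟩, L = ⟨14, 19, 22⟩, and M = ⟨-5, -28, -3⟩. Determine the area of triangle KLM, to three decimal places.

KL = (-13, 10, 20),  KM = (-32, -37, -5)
i: 10·(-5) - 20·(-37) = -50 - (-740) = 690
j: 20·(-32) - (-13)·(-5) = -640 - 65 = -705
k: (-13)·(-37) - 10·(-32) = 481 - (-320) = 801
KL × KM = (690, -705, 801)
|KL × KM| = √1614726 ≈ 1270.7187
area = ½ · 1270.7187 ≈ 635.359

635.359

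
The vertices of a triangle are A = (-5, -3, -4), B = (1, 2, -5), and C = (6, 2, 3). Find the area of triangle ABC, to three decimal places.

AB = (6, 5, -1),  AC = (11, 5, 7)
i: 5·7 - (-1)·5 = 35 - (-5) = 40
j: (-1)·11 - 6·7 = -11 - 42 = -53
k: 6·5 - 5·11 = 30 - 55 = -25
AB × AC = (40, -53, -25)
|AB × AC| = √5034 ≈ 70.9507
area = ½ · 70.9507 ≈ 35.475

35.475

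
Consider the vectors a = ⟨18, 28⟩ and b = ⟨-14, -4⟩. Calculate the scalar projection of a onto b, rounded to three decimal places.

-25.000

a · b = 18·(-14) + 28·(-4) = -252 - 112 = -364
|b| = √(196 + 16) = √212 ≈ 14.5602
comp_b a = -364 / √212 ≈ -25.000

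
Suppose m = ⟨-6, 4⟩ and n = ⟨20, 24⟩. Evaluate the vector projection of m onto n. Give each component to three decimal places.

m · n = (-6)·20 + 4·24 = -120 + 96 = -24
|n|² = 400 + 576 = 976
proj_n m = (-24/976) · (20, 24) ≈ (-0.492, -0.590)

(-0.492, -0.590)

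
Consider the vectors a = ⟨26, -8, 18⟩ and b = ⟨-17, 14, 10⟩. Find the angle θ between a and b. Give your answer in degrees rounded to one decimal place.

a · b = 26·(-17) + (-8)·14 + 18·10 = -442 - 112 + 180 = -374
|a|² = 676 + 64 + 324 = 1064,  |a| = √1064 ≈ 32.619013
|b|² = 289 + 196 + 100 = 585,  |b| = √585 ≈ 24.186773
cos θ = -374 / (32.619013 · 24.186773) ≈ -0.47405
θ = arccos(-0.47405) ≈ 118.3°

118.3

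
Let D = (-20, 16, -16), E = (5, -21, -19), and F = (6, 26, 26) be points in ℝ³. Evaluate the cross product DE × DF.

(-1524, -1128, 1212)

DE = (25, -37, -3)
DF = (26, 10, 42)
i: (-37)·42 - (-3)·10 = -1554 - (-30) = -1524
j: (-3)·26 - 25·42 = -78 - 1050 = -1128
k: 25·10 - (-37)·26 = 250 - (-962) = 1212
DE × DF = (-1524, -1128, 1212)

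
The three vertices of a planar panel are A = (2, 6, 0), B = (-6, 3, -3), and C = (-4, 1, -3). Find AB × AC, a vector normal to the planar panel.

(-6, -6, 22)

AB = (-8, -3, -3)
AC = (-6, -5, -3)
i: (-3)·(-3) - (-3)·(-5) = 9 - 15 = -6
j: (-3)·(-6) - (-8)·(-3) = 18 - 24 = -6
k: (-8)·(-5) - (-3)·(-6) = 40 - 18 = 22
AB × AC = (-6, -6, 22)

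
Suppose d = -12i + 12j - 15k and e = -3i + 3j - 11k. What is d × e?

i: 12·(-11) - (-15)·3 = -132 - (-45) = -87
j: (-15)·(-3) - (-12)·(-11) = 45 - 132 = -87
k: (-12)·3 - 12·(-3) = -36 - (-36) = 0
d × e = (-87, -87, 0)

(-87, -87, 0)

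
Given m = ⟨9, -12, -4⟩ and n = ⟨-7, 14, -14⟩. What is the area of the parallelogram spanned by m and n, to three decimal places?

i: (-12)·(-14) - (-4)·14 = 168 - (-56) = 224
j: (-4)·(-7) - 9·(-14) = 28 - (-126) = 154
k: 9·14 - (-12)·(-7) = 126 - 84 = 42
m × n = (224, 154, 42)
|m × n| = √(224² + 154² + 42²) = √75656 ≈ 275.0564

275.056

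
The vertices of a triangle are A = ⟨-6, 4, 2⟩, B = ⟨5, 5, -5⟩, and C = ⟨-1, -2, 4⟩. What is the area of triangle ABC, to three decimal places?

AB = (11, 1, -7),  AC = (5, -6, 2)
i: 1·2 - (-7)·(-6) = 2 - 42 = -40
j: (-7)·5 - 11·2 = -35 - 22 = -57
k: 11·(-6) - 1·5 = -66 - 5 = -71
AB × AC = (-40, -57, -71)
|AB × AC| = √9890 ≈ 99.4485
area = ½ · 99.4485 ≈ 49.724

49.724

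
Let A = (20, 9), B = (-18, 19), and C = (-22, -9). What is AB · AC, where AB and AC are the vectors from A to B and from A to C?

AB = B − A = (-38, 10)
AC = C − A = (-42, -18)
AB · AC = (-38)·(-42) + 10·(-18) = 1596 - 180 = 1416

1416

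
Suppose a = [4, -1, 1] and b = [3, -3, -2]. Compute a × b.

i: (-1)·(-2) - 1·(-3) = 2 - (-3) = 5
j: 1·3 - 4·(-2) = 3 - (-8) = 11
k: 4·(-3) - (-1)·3 = -12 - (-3) = -9
a × b = (5, 11, -9)

(5, 11, -9)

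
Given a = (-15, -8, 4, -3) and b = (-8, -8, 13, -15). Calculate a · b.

281

a · b = (-15)·(-8) + (-8)·(-8) + 4·13 + (-3)·(-15) = 120 + 64 + 52 + 45 = 281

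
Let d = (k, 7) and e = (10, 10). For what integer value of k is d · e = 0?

-7

d · e = k·10 + 7·10 = 70 + 10k
Set equal to 0: 10k = -70, so k = -7.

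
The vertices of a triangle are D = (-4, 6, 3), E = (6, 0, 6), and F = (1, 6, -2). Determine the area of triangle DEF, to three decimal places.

38.810

DE = (10, -6, 3),  DF = (5, 0, -5)
i: (-6)·(-5) - 3·0 = 30 - 0 = 30
j: 3·5 - 10·(-5) = 15 - (-50) = 65
k: 10·0 - (-6)·5 = 0 - (-30) = 30
DE × DF = (30, 65, 30)
|DE × DF| = √6025 ≈ 77.6209
area = ½ · 77.6209 ≈ 38.810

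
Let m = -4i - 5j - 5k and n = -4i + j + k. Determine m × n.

i: (-5)·1 - (-5)·1 = -5 - (-5) = 0
j: (-5)·(-4) - (-4)·1 = 20 - (-4) = 24
k: (-4)·1 - (-5)·(-4) = -4 - 20 = -24
m × n = (0, 24, -24)

(0, 24, -24)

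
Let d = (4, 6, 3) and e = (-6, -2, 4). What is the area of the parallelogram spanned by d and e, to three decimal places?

i: 6·4 - 3·(-2) = 24 - (-6) = 30
j: 3·(-6) - 4·4 = -18 - 16 = -34
k: 4·(-2) - 6·(-6) = -8 - (-36) = 28
d × e = (30, -34, 28)
|d × e| = √(30² + (-34)² + 28²) = √2840 ≈ 53.2917

53.292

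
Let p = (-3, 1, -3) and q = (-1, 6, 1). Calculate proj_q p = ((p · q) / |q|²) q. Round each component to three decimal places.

p · q = (-3)·(-1) + 1·6 + (-3)·1 = 3 + 6 - 3 = 6
|q|² = 1 + 36 + 1 = 38
proj_q p = (6/38) · (-1, 6, 1) ≈ (-0.158, 0.947, 0.158)

(-0.158, 0.947, 0.158)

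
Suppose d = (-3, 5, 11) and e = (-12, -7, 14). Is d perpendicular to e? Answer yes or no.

d · e = (-3)·(-12) + 5·(-7) + 11·14 = 36 - 35 + 154 = 155
Nonzero, so the vectors are not orthogonal.

no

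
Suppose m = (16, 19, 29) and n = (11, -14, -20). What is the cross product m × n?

i: 19·(-20) - 29·(-14) = -380 - (-406) = 26
j: 29·11 - 16·(-20) = 319 - (-320) = 639
k: 16·(-14) - 19·11 = -224 - 209 = -433
m × n = (26, 639, -433)

(26, 639, -433)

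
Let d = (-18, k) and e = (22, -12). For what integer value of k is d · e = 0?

-33

d · e = (-18)·22 + k·(-12) = -396 - 12k
Set equal to 0: -12k = 396, so k = -33.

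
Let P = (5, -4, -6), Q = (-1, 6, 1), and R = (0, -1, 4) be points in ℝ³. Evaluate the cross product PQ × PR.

PQ = (-6, 10, 7)
PR = (-5, 3, 10)
i: 10·10 - 7·3 = 100 - 21 = 79
j: 7·(-5) - (-6)·10 = -35 - (-60) = 25
k: (-6)·3 - 10·(-5) = -18 - (-50) = 32
PQ × PR = (79, 25, 32)

(79, 25, 32)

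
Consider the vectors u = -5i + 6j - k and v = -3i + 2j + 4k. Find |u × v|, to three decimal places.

35.623

i: 6·4 - (-1)·2 = 24 - (-2) = 26
j: (-1)·(-3) - (-5)·4 = 3 - (-20) = 23
k: (-5)·2 - 6·(-3) = -10 - (-18) = 8
u × v = (26, 23, 8)
|u × v| = √(26² + 23² + 8²) = √1269 ≈ 35.6230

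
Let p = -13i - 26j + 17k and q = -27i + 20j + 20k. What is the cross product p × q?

(-860, -199, -962)

i: (-26)·20 - 17·20 = -520 - 340 = -860
j: 17·(-27) - (-13)·20 = -459 - (-260) = -199
k: (-13)·20 - (-26)·(-27) = -260 - 702 = -962
p × q = (-860, -199, -962)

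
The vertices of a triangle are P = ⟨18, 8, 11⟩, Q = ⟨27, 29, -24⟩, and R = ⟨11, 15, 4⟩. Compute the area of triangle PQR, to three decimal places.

192.723

PQ = (9, 21, -35),  PR = (-7, 7, -7)
i: 21·(-7) - (-35)·7 = -147 - (-245) = 98
j: (-35)·(-7) - 9·(-7) = 245 - (-63) = 308
k: 9·7 - 21·(-7) = 63 - (-147) = 210
PQ × PR = (98, 308, 210)
|PQ × PR| = √148568 ≈ 385.4452
area = ½ · 385.4452 ≈ 192.723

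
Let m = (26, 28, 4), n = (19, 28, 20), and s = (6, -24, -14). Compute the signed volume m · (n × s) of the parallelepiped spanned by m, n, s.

n × s:
i: 28·(-14) - 20·(-24) = -392 - (-480) = 88
j: 20·6 - 19·(-14) = 120 - (-266) = 386
k: 19·(-24) - 28·6 = -456 - 168 = -624
n × s = (88, 386, -624)
m · (n × s) = 26·88 + 28·386 + 4·(-624) = 2288 + 10808 - 2496 = 10600

10600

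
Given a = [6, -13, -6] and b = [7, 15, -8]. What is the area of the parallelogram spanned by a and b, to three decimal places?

i: (-13)·(-8) - (-6)·15 = 104 - (-90) = 194
j: (-6)·7 - 6·(-8) = -42 - (-48) = 6
k: 6·15 - (-13)·7 = 90 - (-91) = 181
a × b = (194, 6, 181)
|a × b| = √(194² + 6² + 181²) = √70433 ≈ 265.3922

265.392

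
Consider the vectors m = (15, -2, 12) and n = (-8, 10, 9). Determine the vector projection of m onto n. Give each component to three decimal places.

(1.045, -1.306, -1.176)

m · n = 15·(-8) + (-2)·10 + 12·9 = -120 - 20 + 108 = -32
|n|² = 64 + 100 + 81 = 245
proj_n m = (-32/245) · (-8, 10, 9) ≈ (1.045, -1.306, -1.176)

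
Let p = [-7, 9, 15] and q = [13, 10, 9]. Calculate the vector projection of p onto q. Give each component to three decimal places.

(4.977, 3.829, 3.446)

p · q = (-7)·13 + 9·10 + 15·9 = -91 + 90 + 135 = 134
|q|² = 169 + 100 + 81 = 350
proj_q p = (134/350) · (13, 10, 9) ≈ (4.977, 3.829, 3.446)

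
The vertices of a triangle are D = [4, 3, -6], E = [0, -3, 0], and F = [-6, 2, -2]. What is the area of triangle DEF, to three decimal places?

36.729

DE = (-4, -6, 6),  DF = (-10, -1, 4)
i: (-6)·4 - 6·(-1) = -24 - (-6) = -18
j: 6·(-10) - (-4)·4 = -60 - (-16) = -44
k: (-4)·(-1) - (-6)·(-10) = 4 - 60 = -56
DE × DF = (-18, -44, -56)
|DE × DF| = √5396 ≈ 73.4575
area = ½ · 73.4575 ≈ 36.729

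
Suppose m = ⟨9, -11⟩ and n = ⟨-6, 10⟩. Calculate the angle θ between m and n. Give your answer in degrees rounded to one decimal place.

m · n = 9·(-6) + (-11)·10 = -54 - 110 = -164
|m|² = 81 + 121 = 202,  |m| = √202 ≈ 14.212670
|n|² = 36 + 100 = 136,  |n| = √136 ≈ 11.661904
cos θ = -164 / (14.212670 · 11.661904) ≈ -0.98946
θ = arccos(-0.98946) ≈ 171.7°

171.7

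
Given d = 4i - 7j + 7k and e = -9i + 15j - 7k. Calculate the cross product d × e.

(-56, -35, -3)

i: (-7)·(-7) - 7·15 = 49 - 105 = -56
j: 7·(-9) - 4·(-7) = -63 - (-28) = -35
k: 4·15 - (-7)·(-9) = 60 - 63 = -3
d × e = (-56, -35, -3)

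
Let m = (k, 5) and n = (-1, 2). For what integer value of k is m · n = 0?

m · n = k·(-1) + 5·2 = 10 - 1k
Set equal to 0: -1k = -10, so k = 10.

10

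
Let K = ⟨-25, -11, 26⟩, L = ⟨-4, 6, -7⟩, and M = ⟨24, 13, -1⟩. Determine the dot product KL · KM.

2328

KL = L − K = (21, 17, -33)
KM = M − K = (49, 24, -27)
KL · KM = 21·49 + 17·24 + (-33)·(-27) = 1029 + 408 + 891 = 2328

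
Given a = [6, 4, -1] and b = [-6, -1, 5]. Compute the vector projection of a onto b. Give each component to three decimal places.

a · b = 6·(-6) + 4·(-1) + (-1)·5 = -36 - 4 - 5 = -45
|b|² = 36 + 1 + 25 = 62
proj_b a = (-45/62) · (-6, -1, 5) ≈ (4.355, 0.726, -3.629)

(4.355, 0.726, -3.629)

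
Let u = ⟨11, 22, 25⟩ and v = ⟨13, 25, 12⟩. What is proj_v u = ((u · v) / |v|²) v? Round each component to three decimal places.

(13.762, 26.466, 12.704)

u · v = 11·13 + 22·25 + 25·12 = 143 + 550 + 300 = 993
|v|² = 169 + 625 + 144 = 938
proj_v u = (993/938) · (13, 25, 12) ≈ (13.762, 26.466, 12.704)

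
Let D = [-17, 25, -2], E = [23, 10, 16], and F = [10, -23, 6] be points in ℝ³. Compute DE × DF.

DE = (40, -15, 18)
DF = (27, -48, 8)
i: (-15)·8 - 18·(-48) = -120 - (-864) = 744
j: 18·27 - 40·8 = 486 - 320 = 166
k: 40·(-48) - (-15)·27 = -1920 - (-405) = -1515
DE × DF = (744, 166, -1515)

(744, 166, -1515)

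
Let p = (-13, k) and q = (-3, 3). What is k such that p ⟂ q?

-13

p · q = (-13)·(-3) + k·3 = 39 + 3k
Set equal to 0: 3k = -39, so k = -13.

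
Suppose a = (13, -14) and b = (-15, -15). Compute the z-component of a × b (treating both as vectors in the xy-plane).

-405

13·(-15) - (-14)·(-15) = -195 - 210 = -405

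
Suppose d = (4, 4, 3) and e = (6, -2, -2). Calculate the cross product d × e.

(-2, 26, -32)

i: 4·(-2) - 3·(-2) = -8 - (-6) = -2
j: 3·6 - 4·(-2) = 18 - (-8) = 26
k: 4·(-2) - 4·6 = -8 - 24 = -32
d × e = (-2, 26, -32)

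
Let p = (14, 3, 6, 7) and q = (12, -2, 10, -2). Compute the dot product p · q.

p · q = 14·12 + 3·(-2) + 6·10 + 7·(-2) = 168 - 6 + 60 - 14 = 208

208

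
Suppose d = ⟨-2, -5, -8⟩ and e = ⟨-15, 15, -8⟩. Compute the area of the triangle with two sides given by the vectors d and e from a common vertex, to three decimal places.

i: (-5)·(-8) - (-8)·15 = 40 - (-120) = 160
j: (-8)·(-15) - (-2)·(-8) = 120 - 16 = 104
k: (-2)·15 - (-5)·(-15) = -30 - 75 = -105
d × e = (160, 104, -105)
|d × e| = √(160² + 104² + (-105)²) = √47441 ≈ 217.8095
area = ½ · 217.8095 ≈ 108.905

108.905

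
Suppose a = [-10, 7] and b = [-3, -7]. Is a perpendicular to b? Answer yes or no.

no

a · b = (-10)·(-3) + 7·(-7) = 30 - 49 = -19
Nonzero, so the vectors are not orthogonal.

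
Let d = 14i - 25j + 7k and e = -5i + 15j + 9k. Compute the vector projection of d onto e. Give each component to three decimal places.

(5.770, -17.311, -10.387)

d · e = 14·(-5) + (-25)·15 + 7·9 = -70 - 375 + 63 = -382
|e|² = 25 + 225 + 81 = 331
proj_e d = (-382/331) · (-5, 15, 9) ≈ (5.770, -17.311, -10.387)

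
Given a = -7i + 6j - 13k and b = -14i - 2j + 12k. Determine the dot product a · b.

-70

a · b = (-7)·(-14) + 6·(-2) + (-13)·12 = 98 - 12 - 156 = -70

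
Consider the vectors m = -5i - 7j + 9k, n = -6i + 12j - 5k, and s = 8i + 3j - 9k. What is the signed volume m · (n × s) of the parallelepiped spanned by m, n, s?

97

n × s:
i: 12·(-9) - (-5)·3 = -108 - (-15) = -93
j: (-5)·8 - (-6)·(-9) = -40 - 54 = -94
k: (-6)·3 - 12·8 = -18 - 96 = -114
n × s = (-93, -94, -114)
m · (n × s) = (-5)·(-93) + (-7)·(-94) + 9·(-114) = 465 + 658 - 1026 = 97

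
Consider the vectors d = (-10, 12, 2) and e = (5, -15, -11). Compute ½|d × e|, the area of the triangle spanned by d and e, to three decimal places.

84.416

i: 12·(-11) - 2·(-15) = -132 - (-30) = -102
j: 2·5 - (-10)·(-11) = 10 - 110 = -100
k: (-10)·(-15) - 12·5 = 150 - 60 = 90
d × e = (-102, -100, 90)
|d × e| = √((-102)² + (-100)² + 90²) = √28504 ≈ 168.8313
area = ½ · 168.8313 ≈ 84.416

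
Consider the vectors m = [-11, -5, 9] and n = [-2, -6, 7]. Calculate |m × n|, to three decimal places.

83.534

i: (-5)·7 - 9·(-6) = -35 - (-54) = 19
j: 9·(-2) - (-11)·7 = -18 - (-77) = 59
k: (-11)·(-6) - (-5)·(-2) = 66 - 10 = 56
m × n = (19, 59, 56)
|m × n| = √(19² + 59² + 56²) = √6978 ≈ 83.5344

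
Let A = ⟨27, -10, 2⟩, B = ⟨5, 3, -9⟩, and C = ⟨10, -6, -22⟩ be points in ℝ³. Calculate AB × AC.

(-268, -341, 133)

AB = (-22, 13, -11)
AC = (-17, 4, -24)
i: 13·(-24) - (-11)·4 = -312 - (-44) = -268
j: (-11)·(-17) - (-22)·(-24) = 187 - 528 = -341
k: (-22)·4 - 13·(-17) = -88 - (-221) = 133
AB × AC = (-268, -341, 133)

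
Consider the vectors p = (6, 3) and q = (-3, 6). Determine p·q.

p · q = 6·(-3) + 3·6 = -18 + 18 = 0

0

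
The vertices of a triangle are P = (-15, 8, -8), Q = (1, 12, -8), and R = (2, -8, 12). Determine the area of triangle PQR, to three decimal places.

PQ = (16, 4, 0),  PR = (17, -16, 20)
i: 4·20 - 0·(-16) = 80 - 0 = 80
j: 0·17 - 16·20 = 0 - 320 = -320
k: 16·(-16) - 4·17 = -256 - 68 = -324
PQ × PR = (80, -320, -324)
|PQ × PR| = √213776 ≈ 462.3592
area = ½ · 462.3592 ≈ 231.180

231.180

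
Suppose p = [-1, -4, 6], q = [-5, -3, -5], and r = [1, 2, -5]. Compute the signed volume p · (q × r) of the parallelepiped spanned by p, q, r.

q × r:
i: (-3)·(-5) - (-5)·2 = 15 - (-10) = 25
j: (-5)·1 - (-5)·(-5) = -5 - 25 = -30
k: (-5)·2 - (-3)·1 = -10 - (-3) = -7
q × r = (25, -30, -7)
p · (q × r) = (-1)·25 + (-4)·(-30) + 6·(-7) = -25 + 120 - 42 = 53

53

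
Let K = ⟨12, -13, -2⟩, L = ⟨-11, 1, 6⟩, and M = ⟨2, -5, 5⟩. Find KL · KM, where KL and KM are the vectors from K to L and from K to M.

KL = L − K = (-23, 14, 8)
KM = M − K = (-10, 8, 7)
KL · KM = (-23)·(-10) + 14·8 + 8·7 = 230 + 112 + 56 = 398

398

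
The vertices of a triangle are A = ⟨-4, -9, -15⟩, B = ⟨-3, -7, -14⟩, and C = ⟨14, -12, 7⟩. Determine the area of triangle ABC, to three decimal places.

30.602

AB = (1, 2, 1),  AC = (18, -3, 22)
i: 2·22 - 1·(-3) = 44 - (-3) = 47
j: 1·18 - 1·22 = 18 - 22 = -4
k: 1·(-3) - 2·18 = -3 - 36 = -39
AB × AC = (47, -4, -39)
|AB × AC| = √3746 ≈ 61.2046
area = ½ · 61.2046 ≈ 30.602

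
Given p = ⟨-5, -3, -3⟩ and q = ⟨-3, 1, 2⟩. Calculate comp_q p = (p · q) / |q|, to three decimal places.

p · q = (-5)·(-3) + (-3)·1 + (-3)·2 = 15 - 3 - 6 = 6
|q| = √(9 + 1 + 4) = √14 ≈ 3.7417
comp_q p = 6 / √14 ≈ 1.604

1.604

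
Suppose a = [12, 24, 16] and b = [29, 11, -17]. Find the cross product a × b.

i: 24·(-17) - 16·11 = -408 - 176 = -584
j: 16·29 - 12·(-17) = 464 - (-204) = 668
k: 12·11 - 24·29 = 132 - 696 = -564
a × b = (-584, 668, -564)

(-584, 668, -564)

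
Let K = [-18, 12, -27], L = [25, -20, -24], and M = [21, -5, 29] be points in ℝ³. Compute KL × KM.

KL = (43, -32, 3)
KM = (39, -17, 56)
i: (-32)·56 - 3·(-17) = -1792 - (-51) = -1741
j: 3·39 - 43·56 = 117 - 2408 = -2291
k: 43·(-17) - (-32)·39 = -731 - (-1248) = 517
KL × KM = (-1741, -2291, 517)

(-1741, -2291, 517)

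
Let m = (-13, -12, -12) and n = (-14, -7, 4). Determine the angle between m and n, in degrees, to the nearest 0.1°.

m · n = (-13)·(-14) + (-12)·(-7) + (-12)·4 = 182 + 84 - 48 = 218
|m|² = 169 + 144 + 144 = 457,  |m| = √457 ≈ 21.377558
|n|² = 196 + 49 + 16 = 261,  |n| = √261 ≈ 16.155494
cos θ = 218 / (21.377558 · 16.155494) ≈ 0.63122
θ = arccos(0.63122) ≈ 50.9°

50.9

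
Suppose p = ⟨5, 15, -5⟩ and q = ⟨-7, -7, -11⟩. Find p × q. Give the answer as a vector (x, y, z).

(-200, 90, 70)

i: 15·(-11) - (-5)·(-7) = -165 - 35 = -200
j: (-5)·(-7) - 5·(-11) = 35 - (-55) = 90
k: 5·(-7) - 15·(-7) = -35 - (-105) = 70
p × q = (-200, 90, 70)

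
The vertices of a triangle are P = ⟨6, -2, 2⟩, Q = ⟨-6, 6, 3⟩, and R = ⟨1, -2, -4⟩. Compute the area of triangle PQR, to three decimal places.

49.581

PQ = (-12, 8, 1),  PR = (-5, 0, -6)
i: 8·(-6) - 1·0 = -48 - 0 = -48
j: 1·(-5) - (-12)·(-6) = -5 - 72 = -77
k: (-12)·0 - 8·(-5) = 0 - (-40) = 40
PQ × PR = (-48, -77, 40)
|PQ × PR| = √9833 ≈ 99.1615
area = ½ · 99.1615 ≈ 49.581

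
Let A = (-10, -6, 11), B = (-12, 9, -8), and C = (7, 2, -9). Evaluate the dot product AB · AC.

466

AB = B − A = (-2, 15, -19)
AC = C − A = (17, 8, -20)
AB · AC = (-2)·17 + 15·8 + (-19)·(-20) = -34 + 120 + 380 = 466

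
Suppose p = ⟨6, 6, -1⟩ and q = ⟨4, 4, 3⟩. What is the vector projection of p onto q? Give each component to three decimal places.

p · q = 6·4 + 6·4 + (-1)·3 = 24 + 24 - 3 = 45
|q|² = 16 + 16 + 9 = 41
proj_q p = (45/41) · (4, 4, 3) ≈ (4.390, 4.390, 3.293)

(4.390, 4.390, 3.293)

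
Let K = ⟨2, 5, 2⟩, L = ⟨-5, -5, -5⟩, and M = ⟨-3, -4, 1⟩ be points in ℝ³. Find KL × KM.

KL = (-7, -10, -7)
KM = (-5, -9, -1)
i: (-10)·(-1) - (-7)·(-9) = 10 - 63 = -53
j: (-7)·(-5) - (-7)·(-1) = 35 - 7 = 28
k: (-7)·(-9) - (-10)·(-5) = 63 - 50 = 13
KL × KM = (-53, 28, 13)

(-53, 28, 13)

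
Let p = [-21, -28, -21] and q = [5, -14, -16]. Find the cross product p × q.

(154, -441, 434)

i: (-28)·(-16) - (-21)·(-14) = 448 - 294 = 154
j: (-21)·5 - (-21)·(-16) = -105 - 336 = -441
k: (-21)·(-14) - (-28)·5 = 294 - (-140) = 434
p × q = (154, -441, 434)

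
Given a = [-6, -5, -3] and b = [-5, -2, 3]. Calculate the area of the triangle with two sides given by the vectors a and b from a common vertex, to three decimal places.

20.609

i: (-5)·3 - (-3)·(-2) = -15 - 6 = -21
j: (-3)·(-5) - (-6)·3 = 15 - (-18) = 33
k: (-6)·(-2) - (-5)·(-5) = 12 - 25 = -13
a × b = (-21, 33, -13)
|a × b| = √((-21)² + 33² + (-13)²) = √1699 ≈ 41.2189
area = ½ · 41.2189 ≈ 20.609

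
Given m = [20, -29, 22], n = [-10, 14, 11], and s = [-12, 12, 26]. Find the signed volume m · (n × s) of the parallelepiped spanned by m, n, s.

n × s:
i: 14·26 - 11·12 = 364 - 132 = 232
j: 11·(-12) - (-10)·26 = -132 - (-260) = 128
k: (-10)·12 - 14·(-12) = -120 - (-168) = 48
n × s = (232, 128, 48)
m · (n × s) = 20·232 + (-29)·128 + 22·48 = 4640 - 3712 + 1056 = 1984

1984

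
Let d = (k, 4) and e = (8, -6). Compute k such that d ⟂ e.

d · e = k·8 + 4·(-6) = -24 + 8k
Set equal to 0: 8k = 24, so k = 3.

3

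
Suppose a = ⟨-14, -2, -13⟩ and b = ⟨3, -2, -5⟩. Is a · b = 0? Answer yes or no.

a · b = (-14)·3 + (-2)·(-2) + (-13)·(-5) = -42 + 4 + 65 = 27
Nonzero, so the vectors are not orthogonal.

no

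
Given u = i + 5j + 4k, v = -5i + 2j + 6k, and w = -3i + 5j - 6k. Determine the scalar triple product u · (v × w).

v × w:
i: 2·(-6) - 6·5 = -12 - 30 = -42
j: 6·(-3) - (-5)·(-6) = -18 - 30 = -48
k: (-5)·5 - 2·(-3) = -25 - (-6) = -19
v × w = (-42, -48, -19)
u · (v × w) = 1·(-42) + 5·(-48) + 4·(-19) = -42 - 240 - 76 = -358

-358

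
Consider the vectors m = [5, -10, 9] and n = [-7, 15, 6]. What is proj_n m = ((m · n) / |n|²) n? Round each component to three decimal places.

m · n = 5·(-7) + (-10)·15 + 9·6 = -35 - 150 + 54 = -131
|n|² = 49 + 225 + 36 = 310
proj_n m = (-131/310) · (-7, 15, 6) ≈ (2.958, -6.339, -2.535)

(2.958, -6.339, -2.535)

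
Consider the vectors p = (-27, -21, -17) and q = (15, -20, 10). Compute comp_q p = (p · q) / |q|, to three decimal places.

-5.757

p · q = (-27)·15 + (-21)·(-20) + (-17)·10 = -405 + 420 - 170 = -155
|q| = √(225 + 400 + 100) = √725 ≈ 26.9258
comp_q p = -155 / √725 ≈ -5.757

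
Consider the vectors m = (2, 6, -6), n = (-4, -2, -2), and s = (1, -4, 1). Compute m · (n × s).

n × s:
i: (-2)·1 - (-2)·(-4) = -2 - 8 = -10
j: (-2)·1 - (-4)·1 = -2 - (-4) = 2
k: (-4)·(-4) - (-2)·1 = 16 - (-2) = 18
n × s = (-10, 2, 18)
m · (n × s) = 2·(-10) + 6·2 + (-6)·18 = -20 + 12 - 108 = -116

-116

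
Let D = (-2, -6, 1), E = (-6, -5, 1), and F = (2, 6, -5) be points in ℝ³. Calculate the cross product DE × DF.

DE = (-4, 1, 0)
DF = (4, 12, -6)
i: 1·(-6) - 0·12 = -6 - 0 = -6
j: 0·4 - (-4)·(-6) = 0 - 24 = -24
k: (-4)·12 - 1·4 = -48 - 4 = -52
DE × DF = (-6, -24, -52)

(-6, -24, -52)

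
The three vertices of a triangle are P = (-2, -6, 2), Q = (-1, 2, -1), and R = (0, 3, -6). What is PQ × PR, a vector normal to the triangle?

PQ = (1, 8, -3)
PR = (2, 9, -8)
i: 8·(-8) - (-3)·9 = -64 - (-27) = -37
j: (-3)·2 - 1·(-8) = -6 - (-8) = 2
k: 1·9 - 8·2 = 9 - 16 = -7
PQ × PR = (-37, 2, -7)

(-37, 2, -7)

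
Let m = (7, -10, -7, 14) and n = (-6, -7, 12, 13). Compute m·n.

126

m · n = 7·(-6) + (-10)·(-7) + (-7)·12 + 14·13 = -42 + 70 - 84 + 182 = 126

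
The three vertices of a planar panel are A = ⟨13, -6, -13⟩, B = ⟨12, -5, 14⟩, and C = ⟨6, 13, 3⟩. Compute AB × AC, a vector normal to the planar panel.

(-497, -173, -12)

AB = (-1, 1, 27)
AC = (-7, 19, 16)
i: 1·16 - 27·19 = 16 - 513 = -497
j: 27·(-7) - (-1)·16 = -189 - (-16) = -173
k: (-1)·19 - 1·(-7) = -19 - (-7) = -12
AB × AC = (-497, -173, -12)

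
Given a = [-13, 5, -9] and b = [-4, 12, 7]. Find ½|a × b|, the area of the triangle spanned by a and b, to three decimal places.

117.339

i: 5·7 - (-9)·12 = 35 - (-108) = 143
j: (-9)·(-4) - (-13)·7 = 36 - (-91) = 127
k: (-13)·12 - 5·(-4) = -156 - (-20) = -136
a × b = (143, 127, -136)
|a × b| = √(143² + 127² + (-136)²) = √55074 ≈ 234.6785
area = ½ · 234.6785 ≈ 117.339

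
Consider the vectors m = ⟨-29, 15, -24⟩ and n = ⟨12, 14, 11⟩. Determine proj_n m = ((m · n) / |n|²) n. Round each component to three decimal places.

m · n = (-29)·12 + 15·14 + (-24)·11 = -348 + 210 - 264 = -402
|n|² = 144 + 196 + 121 = 461
proj_n m = (-402/461) · (12, 14, 11) ≈ (-10.464, -12.208, -9.592)

(-10.464, -12.208, -9.592)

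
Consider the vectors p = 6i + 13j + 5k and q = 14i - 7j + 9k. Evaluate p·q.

p · q = 6·14 + 13·(-7) + 5·9 = 84 - 91 + 45 = 38

38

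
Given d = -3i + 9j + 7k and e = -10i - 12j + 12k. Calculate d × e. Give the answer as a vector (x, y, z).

(192, -34, 126)

i: 9·12 - 7·(-12) = 108 - (-84) = 192
j: 7·(-10) - (-3)·12 = -70 - (-36) = -34
k: (-3)·(-12) - 9·(-10) = 36 - (-90) = 126
d × e = (192, -34, 126)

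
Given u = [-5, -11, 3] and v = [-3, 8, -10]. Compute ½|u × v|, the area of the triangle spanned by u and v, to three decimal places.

i: (-11)·(-10) - 3·8 = 110 - 24 = 86
j: 3·(-3) - (-5)·(-10) = -9 - 50 = -59
k: (-5)·8 - (-11)·(-3) = -40 - 33 = -73
u × v = (86, -59, -73)
|u × v| = √(86² + (-59)² + (-73)²) = √16206 ≈ 127.3028
area = ½ · 127.3028 ≈ 63.651

63.651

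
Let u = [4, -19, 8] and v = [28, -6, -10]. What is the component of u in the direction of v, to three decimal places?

u · v = 4·28 + (-19)·(-6) + 8·(-10) = 112 + 114 - 80 = 146
|v| = √(784 + 36 + 100) = √920 ≈ 30.3315
comp_v u = 146 / √920 ≈ 4.813

4.813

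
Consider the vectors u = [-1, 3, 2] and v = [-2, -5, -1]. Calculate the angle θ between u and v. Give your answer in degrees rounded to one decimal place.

137.0

u · v = (-1)·(-2) + 3·(-5) + 2·(-1) = 2 - 15 - 2 = -15
|u|² = 1 + 9 + 4 = 14,  |u| = √14 ≈ 3.741657
|v|² = 4 + 25 + 1 = 30,  |v| = √30 ≈ 5.477226
cos θ = -15 / (3.741657 · 5.477226) ≈ -0.73193
θ = arccos(-0.73193) ≈ 137.0°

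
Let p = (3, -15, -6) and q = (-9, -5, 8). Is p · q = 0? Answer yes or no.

p · q = 3·(-9) + (-15)·(-5) + (-6)·8 = -27 + 75 - 48 = 0
Zero, so the vectors are orthogonal.

yes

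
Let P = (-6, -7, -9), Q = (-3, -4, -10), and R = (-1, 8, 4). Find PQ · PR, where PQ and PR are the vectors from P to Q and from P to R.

47

PQ = Q − P = (3, 3, -1)
PR = R − P = (5, 15, 13)
PQ · PR = 3·5 + 3·15 + (-1)·13 = 15 + 45 - 13 = 47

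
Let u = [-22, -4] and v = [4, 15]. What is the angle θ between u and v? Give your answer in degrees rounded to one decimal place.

115.2

u · v = (-22)·4 + (-4)·15 = -88 - 60 = -148
|u|² = 484 + 16 = 500,  |u| = √500 ≈ 22.360680
|v|² = 16 + 225 = 241,  |v| = √241 ≈ 15.524175
cos θ = -148 / (22.360680 · 15.524175) ≈ -0.42635
θ = arccos(-0.42635) ≈ 115.2°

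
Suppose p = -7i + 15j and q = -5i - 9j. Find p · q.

p · q = (-7)·(-5) + 15·(-9) = 35 - 135 = -100

-100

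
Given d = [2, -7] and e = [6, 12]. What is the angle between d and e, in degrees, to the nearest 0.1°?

d · e = 2·6 + (-7)·12 = 12 - 84 = -72
|d|² = 4 + 49 = 53,  |d| = √53 ≈ 7.280110
|e|² = 36 + 144 = 180,  |e| = √180 ≈ 13.416408
cos θ = -72 / (7.280110 · 13.416408) ≈ -0.73715
θ = arccos(-0.73715) ≈ 137.5°

137.5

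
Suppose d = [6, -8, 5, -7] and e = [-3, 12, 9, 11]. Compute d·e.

d · e = 6·(-3) + (-8)·12 + 5·9 + (-7)·11 = -18 - 96 + 45 - 77 = -146

-146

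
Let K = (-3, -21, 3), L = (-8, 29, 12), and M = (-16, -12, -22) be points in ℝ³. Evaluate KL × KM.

KL = (-5, 50, 9)
KM = (-13, 9, -25)
i: 50·(-25) - 9·9 = -1250 - 81 = -1331
j: 9·(-13) - (-5)·(-25) = -117 - 125 = -242
k: (-5)·9 - 50·(-13) = -45 - (-650) = 605
KL × KM = (-1331, -242, 605)

(-1331, -242, 605)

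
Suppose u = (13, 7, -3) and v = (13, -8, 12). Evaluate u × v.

i: 7·12 - (-3)·(-8) = 84 - 24 = 60
j: (-3)·13 - 13·12 = -39 - 156 = -195
k: 13·(-8) - 7·13 = -104 - 91 = -195
u × v = (60, -195, -195)

(60, -195, -195)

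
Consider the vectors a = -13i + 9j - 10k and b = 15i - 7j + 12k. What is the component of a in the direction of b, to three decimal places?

a · b = (-13)·15 + 9·(-7) + (-10)·12 = -195 - 63 - 120 = -378
|b| = √(225 + 49 + 144) = √418 ≈ 20.4450
comp_b a = -378 / √418 ≈ -18.489

-18.489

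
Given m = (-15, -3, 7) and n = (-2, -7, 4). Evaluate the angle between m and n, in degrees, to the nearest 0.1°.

m · n = (-15)·(-2) + (-3)·(-7) + 7·4 = 30 + 21 + 28 = 79
|m|² = 225 + 9 + 49 = 283,  |m| = √283 ≈ 16.822604
|n|² = 4 + 49 + 16 = 69,  |n| = √69 ≈ 8.306624
cos θ = 79 / (16.822604 · 8.306624) ≈ 0.56534
θ = arccos(0.56534) ≈ 55.6°

55.6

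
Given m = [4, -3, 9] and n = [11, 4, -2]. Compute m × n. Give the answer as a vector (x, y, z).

(-30, 107, 49)

i: (-3)·(-2) - 9·4 = 6 - 36 = -30
j: 9·11 - 4·(-2) = 99 - (-8) = 107
k: 4·4 - (-3)·11 = 16 - (-33) = 49
m × n = (-30, 107, 49)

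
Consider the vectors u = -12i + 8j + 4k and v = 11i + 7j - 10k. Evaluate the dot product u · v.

u · v = (-12)·11 + 8·7 + 4·(-10) = -132 + 56 - 40 = -116

-116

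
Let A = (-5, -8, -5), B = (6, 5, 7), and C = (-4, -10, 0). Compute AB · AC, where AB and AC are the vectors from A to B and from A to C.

AB = B − A = (11, 13, 12)
AC = C − A = (1, -2, 5)
AB · AC = 11·1 + 13·(-2) + 12·5 = 11 - 26 + 60 = 45

45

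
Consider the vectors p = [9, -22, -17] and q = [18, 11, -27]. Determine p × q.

i: (-22)·(-27) - (-17)·11 = 594 - (-187) = 781
j: (-17)·18 - 9·(-27) = -306 - (-243) = -63
k: 9·11 - (-22)·18 = 99 - (-396) = 495
p × q = (781, -63, 495)

(781, -63, 495)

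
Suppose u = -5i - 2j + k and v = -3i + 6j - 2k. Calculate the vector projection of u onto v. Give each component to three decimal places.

u · v = (-5)·(-3) + (-2)·6 + 1·(-2) = 15 - 12 - 2 = 1
|v|² = 9 + 36 + 4 = 49
proj_v u = (1/49) · (-3, 6, -2) ≈ (-0.061, 0.122, -0.041)

(-0.061, 0.122, -0.041)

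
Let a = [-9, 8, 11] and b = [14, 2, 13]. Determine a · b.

33

a · b = (-9)·14 + 8·2 + 11·13 = -126 + 16 + 143 = 33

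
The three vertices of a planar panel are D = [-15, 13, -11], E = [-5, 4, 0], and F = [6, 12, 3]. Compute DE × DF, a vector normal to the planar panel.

(-115, 91, 179)

DE = (10, -9, 11)
DF = (21, -1, 14)
i: (-9)·14 - 11·(-1) = -126 - (-11) = -115
j: 11·21 - 10·14 = 231 - 140 = 91
k: 10·(-1) - (-9)·21 = -10 - (-189) = 179
DE × DF = (-115, 91, 179)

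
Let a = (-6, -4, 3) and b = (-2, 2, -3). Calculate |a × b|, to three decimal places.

31.812

i: (-4)·(-3) - 3·2 = 12 - 6 = 6
j: 3·(-2) - (-6)·(-3) = -6 - 18 = -24
k: (-6)·2 - (-4)·(-2) = -12 - 8 = -20
a × b = (6, -24, -20)
|a × b| = √(6² + (-24)² + (-20)²) = √1012 ≈ 31.8119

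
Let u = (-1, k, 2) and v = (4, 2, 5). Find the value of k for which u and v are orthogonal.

-3

u · v = (-1)·4 + k·2 + 2·5 = 6 + 2k
Set equal to 0: 2k = -6, so k = -3.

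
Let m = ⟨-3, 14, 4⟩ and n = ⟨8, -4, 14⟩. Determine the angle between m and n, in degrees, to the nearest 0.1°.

95.6

m · n = (-3)·8 + 14·(-4) + 4·14 = -24 - 56 + 56 = -24
|m|² = 9 + 196 + 16 = 221,  |m| = √221 ≈ 14.866069
|n|² = 64 + 16 + 196 = 276,  |n| = √276 ≈ 16.613248
cos θ = -24 / (14.866069 · 16.613248) ≈ -0.09718
θ = arccos(-0.09718) ≈ 95.6°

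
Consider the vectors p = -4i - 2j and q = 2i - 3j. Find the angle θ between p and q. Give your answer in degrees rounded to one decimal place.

97.1

p · q = (-4)·2 + (-2)·(-3) = -8 + 6 = -2
|p|² = 16 + 4 = 20,  |p| = √20 ≈ 4.472136
|q|² = 4 + 9 = 13,  |q| = √13 ≈ 3.605551
cos θ = -2 / (4.472136 · 3.605551) ≈ -0.12403
θ = arccos(-0.12403) ≈ 97.1°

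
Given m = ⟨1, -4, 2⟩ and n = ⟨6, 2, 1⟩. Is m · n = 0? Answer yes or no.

m · n = 1·6 + (-4)·2 + 2·1 = 6 - 8 + 2 = 0
Zero, so the vectors are orthogonal.

yes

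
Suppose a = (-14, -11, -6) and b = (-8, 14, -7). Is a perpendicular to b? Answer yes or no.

a · b = (-14)·(-8) + (-11)·14 + (-6)·(-7) = 112 - 154 + 42 = 0
Zero, so the vectors are orthogonal.

yes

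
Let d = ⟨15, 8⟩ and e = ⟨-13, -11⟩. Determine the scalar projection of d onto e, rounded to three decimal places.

-16.618

d · e = 15·(-13) + 8·(-11) = -195 - 88 = -283
|e| = √(169 + 121) = √290 ≈ 17.0294
comp_e d = -283 / √290 ≈ -16.618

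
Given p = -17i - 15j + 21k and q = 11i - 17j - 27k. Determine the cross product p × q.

i: (-15)·(-27) - 21·(-17) = 405 - (-357) = 762
j: 21·11 - (-17)·(-27) = 231 - 459 = -228
k: (-17)·(-17) - (-15)·11 = 289 - (-165) = 454
p × q = (762, -228, 454)

(762, -228, 454)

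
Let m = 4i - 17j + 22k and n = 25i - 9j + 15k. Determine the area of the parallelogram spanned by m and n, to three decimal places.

i: (-17)·15 - 22·(-9) = -255 - (-198) = -57
j: 22·25 - 4·15 = 550 - 60 = 490
k: 4·(-9) - (-17)·25 = -36 - (-425) = 389
m × n = (-57, 490, 389)
|m × n| = √((-57)² + 490² + 389²) = √394670 ≈ 628.2277

628.228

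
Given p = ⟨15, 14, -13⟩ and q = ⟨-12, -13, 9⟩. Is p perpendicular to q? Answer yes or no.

no

p · q = 15·(-12) + 14·(-13) + (-13)·9 = -180 - 182 - 117 = -479
Nonzero, so the vectors are not orthogonal.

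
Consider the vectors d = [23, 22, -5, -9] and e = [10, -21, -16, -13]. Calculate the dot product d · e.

-35

d · e = 23·10 + 22·(-21) + (-5)·(-16) + (-9)·(-13) = 230 - 462 + 80 + 117 = -35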